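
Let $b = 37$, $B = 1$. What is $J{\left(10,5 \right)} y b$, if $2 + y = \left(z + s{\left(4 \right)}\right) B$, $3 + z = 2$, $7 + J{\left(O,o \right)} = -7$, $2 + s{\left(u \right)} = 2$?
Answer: $1554$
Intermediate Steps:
$s{\left(u \right)} = 0$ ($s{\left(u \right)} = -2 + 2 = 0$)
$J{\left(O,o \right)} = -14$ ($J{\left(O,o \right)} = -7 - 7 = -14$)
$z = -1$ ($z = -3 + 2 = -1$)
$y = -3$ ($y = -2 + \left(-1 + 0\right) 1 = -2 - 1 = -3$)
$J{\left(10,5 \right)} y b = \left(-14\right) \left(-3\right) 37 = 42 \cdot 37 = 1554$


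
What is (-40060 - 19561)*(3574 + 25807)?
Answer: -1751724601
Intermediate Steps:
(-40060 - 19561)*(3574 + 25807) = -59621*29381 = -1751724601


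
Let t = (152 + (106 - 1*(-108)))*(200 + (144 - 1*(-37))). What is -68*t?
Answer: -9482328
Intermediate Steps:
t = 139446 (t = (152 + (106 + 108))*(200 + (144 + 37)) = (152 + 214)*(200 + 181) = 366*381 = 139446)
-68*t = -68*139446 = -9482328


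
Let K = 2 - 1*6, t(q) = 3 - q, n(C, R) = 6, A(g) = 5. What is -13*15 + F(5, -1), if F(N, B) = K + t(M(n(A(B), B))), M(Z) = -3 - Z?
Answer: -187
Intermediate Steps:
K = -4 (K = 2 - 6 = -4)
F(N, B) = 8 (F(N, B) = -4 + (3 - (-3 - 1*6)) = -4 + (3 - (-3 - 6)) = -4 + (3 - 1*(-9)) = -4 + (3 + 9) = -4 + 12 = 8)
-13*15 + F(5, -1) = -13*15 + 8 = -195 + 8 = -187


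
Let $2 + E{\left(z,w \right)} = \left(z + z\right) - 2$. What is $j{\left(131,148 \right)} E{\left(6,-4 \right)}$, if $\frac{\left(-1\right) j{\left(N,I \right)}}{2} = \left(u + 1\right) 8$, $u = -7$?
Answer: $768$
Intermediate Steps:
$E{\left(z,w \right)} = -4 + 2 z$ ($E{\left(z,w \right)} = -2 + \left(\left(z + z\right) - 2\right) = -2 + \left(2 z - 2\right) = -2 + \left(-2 + 2 z\right) = -4 + 2 z$)
$j{\left(N,I \right)} = 96$ ($j{\left(N,I \right)} = - 2 \left(-7 + 1\right) 8 = - 2 \left(\left(-6\right) 8\right) = \left(-2\right) \left(-48\right) = 96$)
$j{\left(131,148 \right)} E{\left(6,-4 \right)} = 96 \left(-4 + 2 \cdot 6\right) = 96 \left(-4 + 12\right) = 96 \cdot 8 = 768$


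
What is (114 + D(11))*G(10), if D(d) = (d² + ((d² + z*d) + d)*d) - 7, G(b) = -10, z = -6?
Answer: -9540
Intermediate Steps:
D(d) = -7 + d² + d*(d² - 5*d) (D(d) = (d² + ((d² - 6*d) + d)*d) - 7 = (d² + (d² - 5*d)*d) - 7 = (d² + d*(d² - 5*d)) - 7 = -7 + d² + d*(d² - 5*d))
(114 + D(11))*G(10) = (114 + (-7 + 11³ - 4*11²))*(-10) = (114 + (-7 + 1331 - 4*121))*(-10) = (114 + (-7 + 1331 - 484))*(-10) = (114 + 840)*(-10) = 954*(-10) = -9540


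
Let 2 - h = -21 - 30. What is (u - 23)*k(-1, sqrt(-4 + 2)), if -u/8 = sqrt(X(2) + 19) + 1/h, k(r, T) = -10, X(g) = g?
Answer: 12270/53 + 80*sqrt(21) ≈ 598.12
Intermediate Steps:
h = 53 (h = 2 - (-21 - 30) = 2 - 1*(-51) = 2 + 51 = 53)
u = -8/53 - 8*sqrt(21) (u = -8*(sqrt(2 + 19) + 1/53) = -8*(sqrt(21) + 1/53) = -8*(1/53 + sqrt(21)) = -8/53 - 8*sqrt(21) ≈ -36.812)
(u - 23)*k(-1, sqrt(-4 + 2)) = ((-8/53 - 8*sqrt(21)) - 23)*(-10) = (-1227/53 - 8*sqrt(21))*(-10) = 12270/53 + 80*sqrt(21)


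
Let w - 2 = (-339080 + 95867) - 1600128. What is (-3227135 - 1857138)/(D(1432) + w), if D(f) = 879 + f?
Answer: 5084273/1841028 ≈ 2.7617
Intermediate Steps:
w = -1843339 (w = 2 + ((-339080 + 95867) - 1600128) = 2 + (-243213 - 1600128) = 2 - 1843341 = -1843339)
(-3227135 - 1857138)/(D(1432) + w) = (-3227135 - 1857138)/((879 + 1432) - 1843339) = -5084273/(2311 - 1843339) = -5084273/(-1841028) = -5084273*(-1/1841028) = 5084273/1841028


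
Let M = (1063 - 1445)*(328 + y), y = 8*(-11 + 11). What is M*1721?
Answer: -215634416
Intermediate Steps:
y = 0 (y = 8*0 = 0)
M = -125296 (M = (1063 - 1445)*(328 + 0) = -382*328 = -125296)
M*1721 = -125296*1721 = -215634416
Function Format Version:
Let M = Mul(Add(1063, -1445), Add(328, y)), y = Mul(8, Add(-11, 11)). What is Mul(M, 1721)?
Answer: -215634416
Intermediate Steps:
y = 0 (y = Mul(8, 0) = 0)
M = -125296 (M = Mul(Add(1063, -1445), Add(328, 0)) = Mul(-382, 328) = -125296)
Mul(M, 1721) = Mul(-125296, 1721) = -215634416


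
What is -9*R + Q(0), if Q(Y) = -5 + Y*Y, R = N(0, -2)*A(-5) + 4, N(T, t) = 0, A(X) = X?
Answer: -41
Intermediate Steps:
R = 4 (R = 0*(-5) + 4 = 0 + 4 = 4)
Q(Y) = -5 + Y**2
-9*R + Q(0) = -9*4 + (-5 + 0**2) = -36 + (-5 + 0) = -36 - 5 = -41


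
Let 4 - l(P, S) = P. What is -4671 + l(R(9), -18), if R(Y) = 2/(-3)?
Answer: -13999/3 ≈ -4666.3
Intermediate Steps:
R(Y) = -⅔ (R(Y) = 2*(-⅓) = -⅔)
l(P, S) = 4 - P
-4671 + l(R(9), -18) = -4671 + (4 - 1*(-⅔)) = -4671 + (4 + ⅔) = -4671 + 14/3 = -13999/3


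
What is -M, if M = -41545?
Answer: 41545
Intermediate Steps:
-M = -1*(-41545) = 41545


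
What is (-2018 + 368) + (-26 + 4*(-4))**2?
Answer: 114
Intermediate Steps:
(-2018 + 368) + (-26 + 4*(-4))**2 = -1650 + (-26 - 16)**2 = -1650 + (-42)**2 = -1650 + 1764 = 114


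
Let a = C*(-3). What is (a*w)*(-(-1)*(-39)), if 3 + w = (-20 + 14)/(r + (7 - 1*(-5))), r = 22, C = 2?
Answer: -12636/17 ≈ -743.29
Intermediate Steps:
a = -6 (a = 2*(-3) = -6)
w = -54/17 (w = -3 + (-20 + 14)/(22 + (7 - 1*(-5))) = -3 - 6/(22 + (7 + 5)) = -3 - 6/(22 + 12) = -3 - 6/34 = -3 - 6*1/34 = -3 - 3/17 = -54/17 ≈ -3.1765)
(a*w)*(-(-1)*(-39)) = (-6*(-54/17))*(-(-1)*(-39)) = 324*(-1*39)/17 = (324/17)*(-39) = -12636/17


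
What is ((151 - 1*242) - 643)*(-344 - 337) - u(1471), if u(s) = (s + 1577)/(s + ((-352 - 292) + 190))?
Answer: 169449490/339 ≈ 4.9985e+5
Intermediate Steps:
u(s) = (1577 + s)/(-454 + s) (u(s) = (1577 + s)/(s + (-644 + 190)) = (1577 + s)/(s - 454) = (1577 + s)/(-454 + s))
((151 - 1*242) - 643)*(-344 - 337) - u(1471) = ((151 - 1*242) - 643)*(-344 - 337) - (1577 + 1471)/(-454 + 1471) = ((151 - 242) - 643)*(-681) - 3048/1017 = (-91 - 643)*(-681) - 3048/1017 = -734*(-681) - 1*1016/339 = 499854 - 1016/339 = 169449490/339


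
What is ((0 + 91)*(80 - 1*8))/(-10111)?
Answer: -6552/10111 ≈ -0.64801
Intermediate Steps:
((0 + 91)*(80 - 1*8))/(-10111) = (91*(80 - 8))*(-1/10111) = (91*72)*(-1/10111) = 6552*(-1/10111) = -6552/10111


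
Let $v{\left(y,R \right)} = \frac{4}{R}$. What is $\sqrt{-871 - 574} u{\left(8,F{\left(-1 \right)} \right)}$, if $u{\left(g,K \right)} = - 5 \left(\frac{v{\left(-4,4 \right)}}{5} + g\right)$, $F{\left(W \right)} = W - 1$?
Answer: $- 697 i \sqrt{5} \approx - 1558.5 i$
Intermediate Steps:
$F{\left(W \right)} = -1 + W$ ($F{\left(W \right)} = W - 1 = -1 + W$)
$u{\left(g,K \right)} = -1 - 5 g$ ($u{\left(g,K \right)} = - 5 \left(\frac{4 \cdot \frac{1}{4}}{5} + g\right) = - 5 \left(4 \cdot \frac{1}{4} \cdot \frac{1}{5} + g\right) = - 5 \left(1 \cdot \frac{1}{5} + g\right) = - 5 \left(\frac{1}{5} + g\right) = -1 - 5 g$)
$\sqrt{-871 - 574} u{\left(8,F{\left(-1 \right)} \right)} = \sqrt{-871 - 574} \left(-1 - 40\right) = \sqrt{-1445} \left(-1 - 40\right) = 17 i \sqrt{5} \left(-41\right) = - 697 i \sqrt{5}$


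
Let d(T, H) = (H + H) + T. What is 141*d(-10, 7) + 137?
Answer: 701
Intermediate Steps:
d(T, H) = T + 2*H (d(T, H) = 2*H + T = T + 2*H)
141*d(-10, 7) + 137 = 141*(-10 + 2*7) + 137 = 141*(-10 + 14) + 137 = 141*4 + 137 = 564 + 137 = 701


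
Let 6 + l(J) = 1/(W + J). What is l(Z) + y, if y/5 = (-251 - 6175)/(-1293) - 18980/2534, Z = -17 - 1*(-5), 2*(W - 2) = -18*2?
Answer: -40709379/2184308 ≈ -18.637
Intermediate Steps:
W = -16 (W = 2 + (-18*2)/2 = 2 + (1/2)*(-36) = 2 - 18 = -16)
Z = -12 (Z = -17 + 5 = -12)
l(J) = -6 + 1/(-16 + J)
y = -6881380/546077 (y = 5*((-251 - 6175)/(-1293) - 18980/2534) = 5*(-6426*(-1/1293) - 18980*1/2534) = 5*(2142/431 - 9490/1267) = 5*(-1376276/546077) = -6881380/546077 ≈ -12.601)
l(Z) + y = (97 - 6*(-12))/(-16 - 12) - 6881380/546077 = (97 + 72)/(-28) - 6881380/546077 = -1/28*169 - 6881380/546077 = -169/28 - 6881380/546077 = -40709379/2184308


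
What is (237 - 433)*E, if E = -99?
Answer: 19404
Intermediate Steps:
(237 - 433)*E = (237 - 433)*(-99) = -196*(-99) = 19404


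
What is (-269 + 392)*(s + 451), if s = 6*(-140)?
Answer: -47847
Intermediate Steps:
s = -840
(-269 + 392)*(s + 451) = (-269 + 392)*(-840 + 451) = 123*(-389) = -47847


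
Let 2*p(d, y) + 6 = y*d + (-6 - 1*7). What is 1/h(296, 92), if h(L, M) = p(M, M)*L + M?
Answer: 1/1249952 ≈ 8.0003e-7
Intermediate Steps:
p(d, y) = -19/2 + d*y/2 (p(d, y) = -3 + (y*d + (-6 - 1*7))/2 = -3 + (d*y + (-6 - 7))/2 = -3 + (d*y - 13)/2 = -3 + (-13 + d*y)/2 = -3 + (-13/2 + d*y/2) = -19/2 + d*y/2)
h(L, M) = M + L*(-19/2 + M**2/2) (h(L, M) = (-19/2 + M*M/2)*L + M = (-19/2 + M**2/2)*L + M = L*(-19/2 + M**2/2) + M = M + L*(-19/2 + M**2/2))
1/h(296, 92) = 1/(92 + (1/2)*296*(-19 + 92**2)) = 1/(92 + (1/2)*296*(-19 + 8464)) = 1/(92 + (1/2)*296*8445) = 1/(92 + 1249860) = 1/1249952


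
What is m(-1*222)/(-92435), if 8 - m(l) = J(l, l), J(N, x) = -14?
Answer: -22/92435 ≈ -0.00023801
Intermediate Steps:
m(l) = 22 (m(l) = 8 - 1*(-14) = 8 + 14 = 22)
m(-1*222)/(-92435) = 22/(-92435) = 22*(-1/92435) = -22/92435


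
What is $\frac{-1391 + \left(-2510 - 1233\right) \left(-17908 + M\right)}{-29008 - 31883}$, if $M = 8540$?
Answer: $- \frac{35063033}{60891} \approx -575.83$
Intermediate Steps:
$\frac{-1391 + \left(-2510 - 1233\right) \left(-17908 + M\right)}{-29008 - 31883} = \frac{-1391 + \left(-2510 - 1233\right) \left(-17908 + 8540\right)}{-29008 - 31883} = \frac{-1391 - -35064424}{-60891} = \left(-1391 + 35064424\right) \left(- \frac{1}{60891}\right) = 35063033 \left(- \frac{1}{60891}\right) = - \frac{35063033}{60891}$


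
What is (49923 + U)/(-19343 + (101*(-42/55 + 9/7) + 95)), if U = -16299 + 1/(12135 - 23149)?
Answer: -142578872975/81395431506 ≈ -1.7517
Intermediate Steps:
U = -179517187/11014 (U = -16299 + 1/(-11014) = -16299 - 1/11014 = -179517187/11014 ≈ -16299.)
(49923 + U)/(-19343 + (101*(-42/55 + 9/7) + 95)) = (49923 - 179517187/11014)/(-19343 + (101*(-42/55 + 9/7) + 95)) = 370334735/(11014*(-19343 + (101*(-42*1/55 + 9*(⅐)) + 95))) = 370334735/(11014*(-19343 + (101*(-42/55 + 9/7) + 95))) = 370334735/(11014*(-19343 + (101*(201/385) + 95))) = 370334735/(11014*(-19343 + (20301/385 + 95))) = 370334735/(11014*(-19343 + 56876/385)) = 370334735/(11014*(-7390179/385)) = (370334735/11014)*(-385/7390179) = -142578872975/81395431506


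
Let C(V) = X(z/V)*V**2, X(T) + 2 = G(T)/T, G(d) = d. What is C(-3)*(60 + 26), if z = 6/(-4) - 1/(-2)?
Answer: -774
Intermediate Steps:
z = -1 (z = 6*(-1/4) - 1*(-1/2) = -3/2 + 1/2 = -1)
X(T) = -1 (X(T) = -2 + T/T = -2 + 1 = -1)
C(V) = -V**2
C(-3)*(60 + 26) = (-1*(-3)**2)*(60 + 26) = -1*9*86 = -9*86 = -774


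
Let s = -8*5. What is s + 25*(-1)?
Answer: -65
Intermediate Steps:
s = -40
s + 25*(-1) = -40 + 25*(-1) = -40 - 25 = -65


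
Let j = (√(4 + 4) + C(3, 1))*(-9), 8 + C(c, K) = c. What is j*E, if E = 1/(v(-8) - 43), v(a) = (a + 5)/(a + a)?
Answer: -144/137 + 288*√2/685 ≈ -0.45651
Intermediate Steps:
C(c, K) = -8 + c
v(a) = (5 + a)/(2*a) (v(a) = (5 + a)/((2*a)) = (5 + a)*(1/(2*a)) = (5 + a)/(2*a))
E = -16/685 (E = 1/((½)*(5 - 8)/(-8) - 43) = 1/((½)*(-⅛)*(-3) - 43) = 1/(3/16 - 43) = 1/(-685/16) = -16/685 ≈ -0.023358)
j = 45 - 18*√2 (j = (√(4 + 4) + (-8 + 3))*(-9) = (√8 - 5)*(-9) = (2*√2 - 5)*(-9) = (-5 + 2*√2)*(-9) = 45 - 18*√2 ≈ 19.544)
j*E = (45 - 18*√2)*(-16/685) = -144/137 + 288*√2/685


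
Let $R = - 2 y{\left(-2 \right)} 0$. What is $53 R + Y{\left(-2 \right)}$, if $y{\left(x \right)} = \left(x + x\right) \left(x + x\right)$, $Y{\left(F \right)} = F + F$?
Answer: $-4$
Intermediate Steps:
$Y{\left(F \right)} = 2 F$
$y{\left(x \right)} = 4 x^{2}$ ($y{\left(x \right)} = 2 x 2 x = 4 x^{2}$)
$R = 0$ ($R = - 2 \cdot 4 \left(-2\right)^{2} \cdot 0 = - 2 \cdot 4 \cdot 4 \cdot 0 = \left(-2\right) 16 \cdot 0 = \left(-32\right) 0 = 0$)
$53 R + Y{\left(-2 \right)} = 53 \cdot 0 + 2 \left(-2\right) = 0 - 4 = -4$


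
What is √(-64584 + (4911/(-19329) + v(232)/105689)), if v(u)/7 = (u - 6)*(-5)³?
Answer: I*√103628026401710904773/40056131 ≈ 254.14*I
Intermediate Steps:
v(u) = 5250 - 875*u (v(u) = 7*((u - 6)*(-5)³) = 7*((-6 + u)*(-125)) = 7*(750 - 125*u) = 5250 - 875*u)
√(-64584 + (4911/(-19329) + v(232)/105689)) = √(-64584 + (4911/(-19329) + (5250 - 875*232)/105689)) = √(-64584 + (4911*(-1/19329) + (5250 - 203000)*(1/105689))) = √(-64584 + (-1637/6443 - 197750*1/105689)) = √(-64584 + (-1637/6443 - 197750/105689)) = √(-64584 - 85124479/40056131) = √(-2587070288983/40056131) = I*√103628026401710904773/40056131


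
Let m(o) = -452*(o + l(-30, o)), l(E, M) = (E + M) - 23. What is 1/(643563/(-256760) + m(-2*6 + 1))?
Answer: 256760/8703520437 ≈ 2.9501e-5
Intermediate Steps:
l(E, M) = -23 + E + M
m(o) = 23956 - 904*o (m(o) = -452*(o + (-23 - 30 + o)) = -452*(o + (-53 + o)) = -452*(-53 + 2*o) = 23956 - 904*o)
1/(643563/(-256760) + m(-2*6 + 1)) = 1/(643563/(-256760) + (23956 - 904*(-2*6 + 1))) = 1/(643563*(-1/256760) + (23956 - 904*(-12 + 1))) = 1/(-643563/256760 + (23956 - 904*(-11))) = 1/(-643563/256760 + (23956 + 9944)) = 1/(-643563/256760 + 33900) = 1/(8703520437/256760) = 256760/8703520437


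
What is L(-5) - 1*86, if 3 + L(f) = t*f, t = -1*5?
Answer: -64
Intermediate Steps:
t = -5
L(f) = -3 - 5*f
L(-5) - 1*86 = (-3 - 5*(-5)) - 1*86 = (-3 + 25) - 86 = 22 - 86 = -64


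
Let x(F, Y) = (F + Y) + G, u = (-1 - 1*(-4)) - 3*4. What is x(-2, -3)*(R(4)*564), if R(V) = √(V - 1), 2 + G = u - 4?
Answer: -11280*√3 ≈ -19538.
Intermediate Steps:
u = -9 (u = (-1 + 4) - 12 = 3 - 12 = -9)
G = -15 (G = -2 + (-9 - 4) = -2 - 13 = -15)
R(V) = √(-1 + V)
x(F, Y) = -15 + F + Y (x(F, Y) = (F + Y) - 15 = -15 + F + Y)
x(-2, -3)*(R(4)*564) = (-15 - 2 - 3)*(√(-1 + 4)*564) = -20*√3*564 = -11280*√3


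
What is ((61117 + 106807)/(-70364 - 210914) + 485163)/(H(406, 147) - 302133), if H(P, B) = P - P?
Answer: -68232755195/42491682987 ≈ -1.6058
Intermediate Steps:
H(P, B) = 0
((61117 + 106807)/(-70364 - 210914) + 485163)/(H(406, 147) - 302133) = ((61117 + 106807)/(-70364 - 210914) + 485163)/(0 - 302133) = (167924/(-281278) + 485163)/(-302133) = (167924*(-1/281278) + 485163)*(-1/302133) = (-83962/140639 + 485163)*(-1/302133) = (68232755195/140639)*(-1/302133) = -68232755195/42491682987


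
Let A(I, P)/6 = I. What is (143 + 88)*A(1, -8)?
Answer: 1386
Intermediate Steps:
A(I, P) = 6*I
(143 + 88)*A(1, -8) = (143 + 88)*(6*1) = 231*6 = 1386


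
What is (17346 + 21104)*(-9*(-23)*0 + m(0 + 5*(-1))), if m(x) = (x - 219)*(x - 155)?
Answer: 1378048000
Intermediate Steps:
m(x) = (-219 + x)*(-155 + x)
(17346 + 21104)*(-9*(-23)*0 + m(0 + 5*(-1))) = (17346 + 21104)*(-9*(-23)*0 + (33945 + (0 + 5*(-1))² - 374*(0 + 5*(-1)))) = 38450*(207*0 + (33945 + (0 - 5)² - 374*(0 - 5))) = 38450*(0 + (33945 + (-5)² - 374*(-5))) = 38450*(0 + (33945 + 25 + 1870)) = 38450*(0 + 35840) = 38450*35840 = 1378048000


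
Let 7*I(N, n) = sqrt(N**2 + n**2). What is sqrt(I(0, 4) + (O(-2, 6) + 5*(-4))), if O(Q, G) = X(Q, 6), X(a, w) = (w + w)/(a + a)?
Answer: I*sqrt(1099)/7 ≈ 4.7359*I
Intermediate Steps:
X(a, w) = w/a (X(a, w) = (2*w)/((2*a)) = (2*w)*(1/(2*a)) = w/a)
O(Q, G) = 6/Q
I(N, n) = sqrt(N**2 + n**2)/7
sqrt(I(0, 4) + (O(-2, 6) + 5*(-4))) = sqrt(sqrt(0**2 + 4**2)/7 + (6/(-2) + 5*(-4))) = sqrt(sqrt(0 + 16)/7 + (6*(-1/2) - 20)) = sqrt(sqrt(16)/7 + (-3 - 20)) = sqrt((1/7)*4 - 23) = sqrt(4/7 - 23) = sqrt(-157/7) = I*sqrt(1099)/7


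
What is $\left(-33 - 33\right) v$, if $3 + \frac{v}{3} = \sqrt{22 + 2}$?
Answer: $594 - 396 \sqrt{6} \approx -376.0$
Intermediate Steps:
$v = -9 + 6 \sqrt{6}$ ($v = -9 + 3 \sqrt{22 + 2} = -9 + 3 \sqrt{24} = -9 + 3 \cdot 2 \sqrt{6} = -9 + 6 \sqrt{6} \approx 5.6969$)
$\left(-33 - 33\right) v = \left(-33 - 33\right) \left(-9 + 6 \sqrt{6}\right) = - 66 \left(-9 + 6 \sqrt{6}\right) = 594 - 396 \sqrt{6}$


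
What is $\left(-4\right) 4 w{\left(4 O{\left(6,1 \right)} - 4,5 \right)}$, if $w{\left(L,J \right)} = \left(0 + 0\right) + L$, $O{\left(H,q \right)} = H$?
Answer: $-320$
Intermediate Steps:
$w{\left(L,J \right)} = L$ ($w{\left(L,J \right)} = 0 + L = L$)
$\left(-4\right) 4 w{\left(4 O{\left(6,1 \right)} - 4,5 \right)} = \left(-4\right) 4 \left(4 \cdot 6 - 4\right) = - 16 \left(24 - 4\right) = \left(-16\right) 20 = -320$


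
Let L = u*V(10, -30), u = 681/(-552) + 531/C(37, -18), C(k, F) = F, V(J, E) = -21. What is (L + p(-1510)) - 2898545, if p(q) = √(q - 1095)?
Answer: -533213525/184 + I*√2605 ≈ -2.8979e+6 + 51.039*I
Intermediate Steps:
p(q) = √(-1095 + q)
u = -5655/184 (u = 681/(-552) + 531/(-18) = 681*(-1/552) + 531*(-1/18) = -227/184 - 59/2 = -5655/184 ≈ -30.734)
L = 118755/184 (L = -5655/184*(-21) = 118755/184 ≈ 645.41)
(L + p(-1510)) - 2898545 = (118755/184 + √(-1095 - 1510)) - 2898545 = (118755/184 + √(-2605)) - 2898545 = (118755/184 + I*√2605) - 2898545 = -533213525/184 + I*√2605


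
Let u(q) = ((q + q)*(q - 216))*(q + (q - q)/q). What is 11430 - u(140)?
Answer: 2990630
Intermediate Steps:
u(q) = 2*q²*(-216 + q) (u(q) = ((2*q)*(-216 + q))*(q + 0/q) = (2*q*(-216 + q))*(q + 0) = (2*q*(-216 + q))*q = 2*q²*(-216 + q))
11430 - u(140) = 11430 - 2*140²*(-216 + 140) = 11430 - 2*19600*(-76) = 11430 - 1*(-2979200) = 11430 + 2979200 = 2990630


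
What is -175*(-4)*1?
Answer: 700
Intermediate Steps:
-175*(-4)*1 = -35*(-20)*1 = 700*1 = 700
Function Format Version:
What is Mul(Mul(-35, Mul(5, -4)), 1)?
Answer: 700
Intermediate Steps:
Mul(Mul(-35, Mul(5, -4)), 1) = Mul(Mul(-35, -20), 1) = Mul(700, 1) = 700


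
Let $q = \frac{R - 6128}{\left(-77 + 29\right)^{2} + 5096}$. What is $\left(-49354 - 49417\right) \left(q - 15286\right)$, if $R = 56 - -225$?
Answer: $\frac{11173197458437}{7400} \approx 1.5099 \cdot 10^{9}$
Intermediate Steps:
$R = 281$ ($R = 56 + 225 = 281$)
$q = - \frac{5847}{7400}$ ($q = \frac{281 - 6128}{\left(-77 + 29\right)^{2} + 5096} = - \frac{5847}{\left(-48\right)^{2} + 5096} = - \frac{5847}{2304 + 5096} = - \frac{5847}{7400} \approx -0.79014$)
$\left(-49354 - 49417\right) \left(q - 15286\right) = \left(-49354 - 49417\right) \left(- \frac{5847}{7400} - 15286\right) = \left(-98771\right) \left(- \frac{113122247}{7400}\right) = \frac{11173197458437}{7400}$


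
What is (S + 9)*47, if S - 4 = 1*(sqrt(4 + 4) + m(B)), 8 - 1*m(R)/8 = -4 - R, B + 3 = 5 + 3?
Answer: 7003 + 94*sqrt(2) ≈ 7135.9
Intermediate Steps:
B = 5 (B = -3 + (5 + 3) = -3 + 8 = 5)
m(R) = 96 + 8*R (m(R) = 64 - 8*(-4 - R) = 64 + (32 + 8*R) = 96 + 8*R)
S = 140 + 2*sqrt(2) (S = 4 + 1*(sqrt(4 + 4) + (96 + 8*5)) = 4 + 1*(sqrt(8) + (96 + 40)) = 4 + 1*(2*sqrt(2) + 136) = 4 + 1*(136 + 2*sqrt(2)) = 4 + (136 + 2*sqrt(2)) = 140 + 2*sqrt(2) ≈ 142.83)
(S + 9)*47 = ((140 + 2*sqrt(2)) + 9)*47 = (149 + 2*sqrt(2))*47 = 7003 + 94*sqrt(2)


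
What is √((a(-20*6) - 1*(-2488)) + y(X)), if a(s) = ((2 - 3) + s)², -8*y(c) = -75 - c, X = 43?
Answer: 5*√2743/2 ≈ 130.93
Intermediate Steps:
y(c) = 75/8 + c/8 (y(c) = -(-75 - c)/8 = 75/8 + c/8)
a(s) = (-1 + s)²
√((a(-20*6) - 1*(-2488)) + y(X)) = √(((-1 - 20*6)² - 1*(-2488)) + (75/8 + (⅛)*43)) = √(((-1 - 120)² + 2488) + (75/8 + 43/8)) = √(((-121)² + 2488) + 59/4) = √((14641 + 2488) + 59/4) = √(17129 + 59/4) = √(68575/4) = 5*√2743/2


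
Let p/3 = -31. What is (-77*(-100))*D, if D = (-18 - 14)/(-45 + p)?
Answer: 123200/69 ≈ 1785.5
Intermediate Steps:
p = -93 (p = 3*(-31) = -93)
D = 16/69 (D = (-18 - 14)/(-45 - 93) = -32/(-138) = -32*(-1/138) = 16/69 ≈ 0.23188)
(-77*(-100))*D = -77*(-100)*(16/69) = 7700*(16/69) = 123200/69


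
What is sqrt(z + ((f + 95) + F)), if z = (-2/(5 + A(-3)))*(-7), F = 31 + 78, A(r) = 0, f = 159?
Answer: sqrt(9145)/5 ≈ 19.126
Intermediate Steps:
F = 109
z = 14/5 (z = (-2/(5 + 0))*(-7) = (-2/5)*(-7) = ((1/5)*(-2))*(-7) = -2/5*(-7) = 14/5 ≈ 2.8000)
sqrt(z + ((f + 95) + F)) = sqrt(14/5 + ((159 + 95) + 109)) = sqrt(14/5 + (254 + 109)) = sqrt(14/5 + 363) = sqrt(1829/5) = sqrt(9145)/5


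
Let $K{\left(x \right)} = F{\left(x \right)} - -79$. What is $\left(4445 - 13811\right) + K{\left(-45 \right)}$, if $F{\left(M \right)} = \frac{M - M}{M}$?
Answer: $-9287$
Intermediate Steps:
$F{\left(M \right)} = 0$ ($F{\left(M \right)} = \frac{0}{M} = 0$)
$K{\left(x \right)} = 79$ ($K{\left(x \right)} = 0 - -79 = 0 + 79 = 79$)
$\left(4445 - 13811\right) + K{\left(-45 \right)} = \left(4445 - 13811\right) + 79 = -9366 + 79 = -9287$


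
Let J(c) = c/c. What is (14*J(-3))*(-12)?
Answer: -168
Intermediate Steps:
J(c) = 1
(14*J(-3))*(-12) = (14*1)*(-12) = 14*(-12) = -168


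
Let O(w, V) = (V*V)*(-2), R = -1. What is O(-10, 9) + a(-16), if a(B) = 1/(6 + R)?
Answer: -809/5 ≈ -161.80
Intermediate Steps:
a(B) = ⅕ (a(B) = 1/(6 - 1) = 1/5 = ⅕)
O(w, V) = -2*V² (O(w, V) = V²*(-2) = -2*V²)
O(-10, 9) + a(-16) = -2*9² + ⅕ = -2*81 + ⅕ = -162 + ⅕ = -809/5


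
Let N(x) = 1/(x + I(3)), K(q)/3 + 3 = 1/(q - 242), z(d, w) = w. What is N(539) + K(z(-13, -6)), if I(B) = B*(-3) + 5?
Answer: -1195477/132680 ≈ -9.0102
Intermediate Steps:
I(B) = 5 - 3*B (I(B) = -3*B + 5 = 5 - 3*B)
K(q) = -9 + 3/(-242 + q) (K(q) = -9 + 3/(q - 242) = -9 + 3/(-242 + q))
N(x) = 1/(-4 + x) (N(x) = 1/(x + (5 - 3*3)) = 1/(x + (5 - 9)) = 1/(x - 4) = 1/(-4 + x))
N(539) + K(z(-13, -6)) = 1/(-4 + 539) + 3*(727 - 3*(-6))/(-242 - 6) = 1/535 + 3*(727 + 18)/(-248) = 1/535 + 3*(-1/248)*745 = 1/535 - 2235/248 = -1195477/132680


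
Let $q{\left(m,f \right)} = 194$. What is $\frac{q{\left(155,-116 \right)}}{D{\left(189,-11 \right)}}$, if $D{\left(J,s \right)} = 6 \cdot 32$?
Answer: $\frac{97}{96} \approx 1.0104$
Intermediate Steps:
$D{\left(J,s \right)} = 192$
$\frac{q{\left(155,-116 \right)}}{D{\left(189,-11 \right)}} = \frac{194}{192} = 194 \cdot \frac{1}{192} = \frac{97}{96}$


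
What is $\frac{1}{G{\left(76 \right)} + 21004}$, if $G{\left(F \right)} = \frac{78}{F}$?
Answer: $\frac{38}{798191} \approx 4.7608 \cdot 10^{-5}$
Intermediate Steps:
$\frac{1}{G{\left(76 \right)} + 21004} = \frac{1}{\frac{78}{76} + 21004} = \frac{1}{78 \cdot \frac{1}{76} + 21004} = \frac{1}{\frac{39}{38} + 21004} = \frac{1}{\frac{798191}{38}} = \frac{38}{798191}$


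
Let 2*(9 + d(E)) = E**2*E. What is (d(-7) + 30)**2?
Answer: 90601/4 ≈ 22650.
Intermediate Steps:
d(E) = -9 + E**3/2 (d(E) = -9 + (E**2*E)/2 = -9 + E**3/2)
(d(-7) + 30)**2 = ((-9 + (1/2)*(-7)**3) + 30)**2 = ((-9 + (1/2)*(-343)) + 30)**2 = ((-9 - 343/2) + 30)**2 = (-361/2 + 30)**2 = (-301/2)**2 = 90601/4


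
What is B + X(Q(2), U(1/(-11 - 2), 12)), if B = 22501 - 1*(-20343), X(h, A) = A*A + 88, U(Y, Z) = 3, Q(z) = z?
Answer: 42941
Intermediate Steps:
X(h, A) = 88 + A² (X(h, A) = A² + 88 = 88 + A²)
B = 42844 (B = 22501 + 20343 = 42844)
B + X(Q(2), U(1/(-11 - 2), 12)) = 42844 + (88 + 3²) = 42844 + (88 + 9) = 42844 + 97 = 42941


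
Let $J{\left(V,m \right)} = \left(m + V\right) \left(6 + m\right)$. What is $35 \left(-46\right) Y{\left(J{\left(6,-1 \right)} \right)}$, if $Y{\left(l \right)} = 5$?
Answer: $-8050$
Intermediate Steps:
$J{\left(V,m \right)} = \left(6 + m\right) \left(V + m\right)$ ($J{\left(V,m \right)} = \left(V + m\right) \left(6 + m\right) = \left(6 + m\right) \left(V + m\right)$)
$35 \left(-46\right) Y{\left(J{\left(6,-1 \right)} \right)} = 35 \left(-46\right) 5 = \left(-1610\right) 5 = -8050$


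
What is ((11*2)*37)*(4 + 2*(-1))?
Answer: 1628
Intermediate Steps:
((11*2)*37)*(4 + 2*(-1)) = (22*37)*(4 - 2) = 814*2 = 1628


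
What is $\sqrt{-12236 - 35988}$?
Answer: $4 i \sqrt{3014} \approx 219.6 i$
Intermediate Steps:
$\sqrt{-12236 - 35988} = \sqrt{-48224} = 4 i \sqrt{3014}$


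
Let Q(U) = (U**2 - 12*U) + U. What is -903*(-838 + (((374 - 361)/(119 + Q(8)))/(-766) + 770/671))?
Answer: 3354431668959/4438970 ≈ 7.5568e+5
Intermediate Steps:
Q(U) = U**2 - 11*U
-903*(-838 + (((374 - 361)/(119 + Q(8)))/(-766) + 770/671)) = -903*(-838 + (((374 - 361)/(119 + 8*(-11 + 8)))/(-766) + 770/671)) = -903*(-838 + ((13/(119 + 8*(-3)))*(-1/766) + 770*(1/671))) = -903*(-838 + ((13/(119 - 24))*(-1/766) + 70/61)) = -903*(-838 + ((13/95)*(-1/766) + 70/61)) = -903*(-838 + (-13/72770 + 70/61)) = -903*(-838 + 5093107/4438970) = -903*(-3714763753/4438970) = 3354431668959/4438970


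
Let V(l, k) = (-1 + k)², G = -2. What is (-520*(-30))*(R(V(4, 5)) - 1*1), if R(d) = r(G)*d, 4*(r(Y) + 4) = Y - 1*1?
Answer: -1201200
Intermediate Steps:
r(Y) = -17/4 + Y/4 (r(Y) = -4 + (Y - 1*1)/4 = -4 + (Y - 1)/4 = -4 + (-1 + Y)/4 = -4 + (-¼ + Y/4) = -17/4 + Y/4)
R(d) = -19*d/4 (R(d) = (-17/4 + (¼)*(-2))*d = (-17/4 - ½)*d = -19*d/4)
(-520*(-30))*(R(V(4, 5)) - 1*1) = (-520*(-30))*(-19*(-1 + 5)²/4 - 1*1) = 15600*(-19/4*4² - 1) = 15600*(-19/4*16 - 1) = 15600*(-76 - 1) = 15600*(-77) = -1201200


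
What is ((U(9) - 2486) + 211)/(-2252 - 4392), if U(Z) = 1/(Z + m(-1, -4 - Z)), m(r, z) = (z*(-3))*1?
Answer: 109199/318912 ≈ 0.34241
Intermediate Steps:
m(r, z) = -3*z (m(r, z) = -3*z*1 = -3*z)
U(Z) = 1/(12 + 4*Z) (U(Z) = 1/(Z - 3*(-4 - Z)) = 1/(Z + (12 + 3*Z)) = 1/(12 + 4*Z))
((U(9) - 2486) + 211)/(-2252 - 4392) = ((1/(4*(3 + 9)) - 2486) + 211)/(-2252 - 4392) = (((¼)/12 - 2486) + 211)/(-6644) = (((¼)*(1/12) - 2486) + 211)*(-1/6644) = ((1/48 - 2486) + 211)*(-1/6644) = (-119327/48 + 211)*(-1/6644) = -109199/48*(-1/6644) = 109199/318912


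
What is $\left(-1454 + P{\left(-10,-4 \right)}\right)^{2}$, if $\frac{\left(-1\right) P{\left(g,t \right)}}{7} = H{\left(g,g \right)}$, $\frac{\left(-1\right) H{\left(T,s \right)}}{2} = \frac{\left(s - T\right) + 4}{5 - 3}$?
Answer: $2033476$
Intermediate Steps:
$H{\left(T,s \right)} = -4 + T - s$ ($H{\left(T,s \right)} = - 2 \frac{\left(s - T\right) + 4}{5 - 3} = - 2 \frac{4 + s - T}{2} = - 2 \left(4 + s - T\right) \frac{1}{2} = - 2 \left(2 + \frac{s}{2} - \frac{T}{2}\right) = -4 + T - s$)
$P{\left(g,t \right)} = 28$ ($P{\left(g,t \right)} = - 7 \left(-4 + g - g\right) = \left(-7\right) \left(-4\right) = 28$)
$\left(-1454 + P{\left(-10,-4 \right)}\right)^{2} = \left(-1454 + 28\right)^{2} = \left(-1426\right)^{2} = 2033476$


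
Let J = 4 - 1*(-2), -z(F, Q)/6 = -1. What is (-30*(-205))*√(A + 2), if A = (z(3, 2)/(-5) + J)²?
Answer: 1230*√626 ≈ 30775.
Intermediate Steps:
z(F, Q) = 6 (z(F, Q) = -6*(-1) = 6)
J = 6 (J = 4 + 2 = 6)
A = 576/25 (A = (6/(-5) + 6)² = (6*(-⅕) + 6)² = (-6/5 + 6)² = (24/5)² = 576/25 ≈ 23.040)
(-30*(-205))*√(A + 2) = (-30*(-205))*√(576/25 + 2) = 6150*√(626/25) = 6150*(√626/5) = 1230*√626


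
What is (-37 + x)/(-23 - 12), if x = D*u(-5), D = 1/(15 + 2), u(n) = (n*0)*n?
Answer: 37/35 ≈ 1.0571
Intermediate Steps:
u(n) = 0 (u(n) = 0*n = 0)
D = 1/17 ≈ 0.058824
x = 0 (x = (1/17)*0 = 0)
(-37 + x)/(-23 - 12) = (-37 + 0)/(-23 - 12) = -37/(-35) = -37*(-1/35) = 37/35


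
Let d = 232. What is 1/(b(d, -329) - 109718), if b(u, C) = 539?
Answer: -1/109179 ≈ -9.1593e-6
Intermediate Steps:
1/(b(d, -329) - 109718) = 1/(539 - 109718) = 1/(-109179) = -1/109179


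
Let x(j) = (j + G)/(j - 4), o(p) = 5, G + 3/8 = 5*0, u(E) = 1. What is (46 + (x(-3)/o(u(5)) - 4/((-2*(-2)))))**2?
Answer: 159441129/78400 ≈ 2033.7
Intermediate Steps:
G = -3/8 (G = -3/8 + 5*0 = -3/8 + 0 = -3/8 ≈ -0.37500)
x(j) = (-3/8 + j)/(-4 + j) (x(j) = (j - 3/8)/(j - 4) = (-3/8 + j)/(-4 + j))
(46 + (x(-3)/o(u(5)) - 4/((-2*(-2)))))**2 = (46 + (((-3/8 - 3)/(-4 - 3))/5 - 4/((-2*(-2)))))**2 = (46 + ((-27/8/(-7))*(1/5) - 4/4))**2 = (46 + (-1/7*(-27/8)*(1/5) - 4*1/4))**2 = (46 + ((27/56)*(1/5) - 1))**2 = (46 + (27/280 - 1))**2 = (46 - 253/280)**2 = (12627/280)**2 = 159441129/78400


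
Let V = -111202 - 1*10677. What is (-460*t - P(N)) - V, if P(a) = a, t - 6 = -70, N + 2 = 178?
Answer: 151143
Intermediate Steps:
N = 176 (N = -2 + 178 = 176)
t = -64 (t = 6 - 70 = -64)
V = -121879 (V = -111202 - 10677 = -121879)
(-460*t - P(N)) - V = (-460*(-64) - 1*176) - 1*(-121879) = (29440 - 176) + 121879 = 29264 + 121879 = 151143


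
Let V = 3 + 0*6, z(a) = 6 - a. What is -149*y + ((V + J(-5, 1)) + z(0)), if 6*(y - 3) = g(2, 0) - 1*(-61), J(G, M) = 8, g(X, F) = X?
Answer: -3989/2 ≈ -1994.5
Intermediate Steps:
V = 3 (V = 3 + 0 = 3)
y = 27/2 (y = 3 + (2 - 1*(-61))/6 = 3 + (2 + 61)/6 = 3 + (⅙)*63 = 3 + 21/2 = 27/2 ≈ 13.500)
-149*y + ((V + J(-5, 1)) + z(0)) = -149*27/2 + ((3 + 8) + (6 - 1*0)) = -4023/2 + (11 + (6 + 0)) = -4023/2 + (11 + 6) = -4023/2 + 17 = -3989/2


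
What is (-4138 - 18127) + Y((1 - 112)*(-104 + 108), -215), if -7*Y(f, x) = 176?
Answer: -156031/7 ≈ -22290.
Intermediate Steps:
Y(f, x) = -176/7 (Y(f, x) = -⅐*176 = -176/7)
(-4138 - 18127) + Y((1 - 112)*(-104 + 108), -215) = (-4138 - 18127) - 176/7 = -22265 - 176/7 = -156031/7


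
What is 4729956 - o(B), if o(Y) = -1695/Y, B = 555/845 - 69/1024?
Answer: 160921010596/34001 ≈ 4.7328e+6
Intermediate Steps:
B = 102003/173056 (B = 555*(1/845) - 69*1/1024 = 111/169 - 69/1024 = 102003/173056 ≈ 0.58942)
4729956 - o(B) = 4729956 - (-1695)/102003/173056 = 4729956 - (-1695)*173056/102003 = 4729956 - 1*(-97776640/34001) = 4729956 + 97776640/34001 = 160921010596/34001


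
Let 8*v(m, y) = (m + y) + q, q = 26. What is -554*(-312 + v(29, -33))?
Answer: 342649/2 ≈ 1.7132e+5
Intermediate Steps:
v(m, y) = 13/4 + m/8 + y/8 (v(m, y) = ((m + y) + 26)/8 = (26 + m + y)/8 = 13/4 + m/8 + y/8)
-554*(-312 + v(29, -33)) = -554*(-312 + (13/4 + (⅛)*29 + (⅛)*(-33))) = -554*(-312 + (13/4 + 29/8 - 33/8)) = -554*(-312 + 11/4) = -554*(-1237/4) = 342649/2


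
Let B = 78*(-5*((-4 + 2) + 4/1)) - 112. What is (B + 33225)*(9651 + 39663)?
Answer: 1594469562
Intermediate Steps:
B = -892 (B = 78*(-5*(-2 + 4*1)) - 112 = 78*(-5*(-2 + 4)) - 112 = 78*(-5*2) - 112 = 78*(-10) - 112 = -780 - 112 = -892)
(B + 33225)*(9651 + 39663) = (-892 + 33225)*(9651 + 39663) = 32333*49314 = 1594469562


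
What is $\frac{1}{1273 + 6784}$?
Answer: $\frac{1}{8057} \approx 0.00012412$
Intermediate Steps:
$\frac{1}{1273 + 6784} = \frac{1}{8057}$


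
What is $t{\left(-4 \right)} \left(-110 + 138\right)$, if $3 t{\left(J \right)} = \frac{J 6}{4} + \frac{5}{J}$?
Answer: $- \frac{203}{3} \approx -67.667$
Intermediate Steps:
$t{\left(J \right)} = \frac{J}{2} + \frac{5}{3 J}$ ($t{\left(J \right)} = \frac{\frac{J 6}{4} + \frac{5}{J}}{3} = \frac{6 J \frac{1}{4} + \frac{5}{J}}{3} = \frac{\frac{3 J}{2} + \frac{5}{J}}{3} = \frac{\frac{5}{J} + \frac{3 J}{2}}{3} = \frac{J}{2} + \frac{5}{3 J}$)
$t{\left(-4 \right)} \left(-110 + 138\right) = \left(\frac{1}{2} \left(-4\right) + \frac{5}{3 \left(-4\right)}\right) \left(-110 + 138\right) = \left(-2 + \frac{5}{3} \left(- \frac{1}{4}\right)\right) 28 = \left(-2 - \frac{5}{12}\right) 28 = \left(- \frac{29}{12}\right) 28 = - \frac{203}{3}$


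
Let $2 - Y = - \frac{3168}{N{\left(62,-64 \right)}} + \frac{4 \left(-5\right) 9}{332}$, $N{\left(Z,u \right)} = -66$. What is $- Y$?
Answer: $\frac{3773}{83} \approx 45.458$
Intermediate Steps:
$Y = - \frac{3773}{83}$ ($Y = 2 - \left(- \frac{3168}{-66} + \frac{4 \left(-5\right) 9}{332}\right) = 2 - \left(\left(-3168\right) \left(- \frac{1}{66}\right) + \left(-20\right) 9 \cdot \frac{1}{332}\right) = 2 - \left(48 - \frac{45}{83}\right) = 2 - \frac{3939}{83} = - \frac{3773}{83} \approx -45.458$)
$- Y = \left(-1\right) \left(- \frac{3773}{83}\right) = \frac{3773}{83}$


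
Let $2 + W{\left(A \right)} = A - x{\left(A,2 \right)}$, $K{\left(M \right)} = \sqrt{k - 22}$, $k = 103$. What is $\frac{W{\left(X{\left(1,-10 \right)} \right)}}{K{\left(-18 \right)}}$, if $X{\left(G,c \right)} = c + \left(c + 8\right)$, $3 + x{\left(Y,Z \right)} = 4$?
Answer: $- \frac{5}{3} \approx -1.6667$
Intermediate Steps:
$x{\left(Y,Z \right)} = 1$ ($x{\left(Y,Z \right)} = -3 + 4 = 1$)
$K{\left(M \right)} = 9$ ($K{\left(M \right)} = \sqrt{103 - 22} = \sqrt{81} = 9$)
$X{\left(G,c \right)} = 8 + 2 c$ ($X{\left(G,c \right)} = c + \left(8 + c\right) = 8 + 2 c$)
$W{\left(A \right)} = -3 + A$ ($W{\left(A \right)} = -2 + \left(A - 1\right) = -2 + \left(-1 + A\right) = -3 + A$)
$\frac{W{\left(X{\left(1,-10 \right)} \right)}}{K{\left(-18 \right)}} = \frac{-3 + \left(8 + 2 \left(-10\right)\right)}{9} = \left(-3 + \left(8 - 20\right)\right) \frac{1}{9} = \left(-3 - 12\right) \frac{1}{9} = \left(-15\right) \frac{1}{9} = - \frac{5}{3}$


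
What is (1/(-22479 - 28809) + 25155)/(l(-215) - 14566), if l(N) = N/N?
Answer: -1290149639/747009720 ≈ -1.7271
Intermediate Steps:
l(N) = 1
(1/(-22479 - 28809) + 25155)/(l(-215) - 14566) = (1/(-22479 - 28809) + 25155)/(1 - 14566) = (1/(-51288) + 25155)/(-14565) = (-1/51288 + 25155)*(-1/14565) = (1290149639/51288)*(-1/14565) = -1290149639/747009720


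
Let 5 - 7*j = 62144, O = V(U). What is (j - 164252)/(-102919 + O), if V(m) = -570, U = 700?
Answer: 173129/103489 ≈ 1.6729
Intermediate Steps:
O = -570
j = -8877 (j = 5/7 - ⅐*62144 = 5/7 - 62144/7 = -8877)
(j - 164252)/(-102919 + O) = (-8877 - 164252)/(-102919 - 570) = -173129/(-103489) = -173129*(-1/103489) = 173129/103489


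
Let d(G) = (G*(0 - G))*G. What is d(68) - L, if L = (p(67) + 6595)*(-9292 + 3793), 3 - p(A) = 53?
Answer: 35676523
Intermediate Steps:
p(A) = -50 (p(A) = 3 - 1*53 = 3 - 53 = -50)
d(G) = -G³ (d(G) = (G*(-G))*G = (-G²)*G = -G³)
L = -35990955 (L = (-50 + 6595)*(-9292 + 3793) = 6545*(-5499) = -35990955)
d(68) - L = -1*68³ - 1*(-35990955) = -1*314432 + 35990955 = -314432 + 35990955 = 35676523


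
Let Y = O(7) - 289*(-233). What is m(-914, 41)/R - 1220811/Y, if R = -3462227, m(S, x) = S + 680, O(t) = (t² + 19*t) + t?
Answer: -4226709005013/233790340402 ≈ -18.079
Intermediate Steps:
O(t) = t² + 20*t
m(S, x) = 680 + S
Y = 67526 (Y = 7*(20 + 7) - 289*(-233) = 7*27 + 67337 = 189 + 67337 = 67526)
m(-914, 41)/R - 1220811/Y = (680 - 914)/(-3462227) - 1220811/67526 = -234*(-1/3462227) - 1220811*1/67526 = 234/3462227 - 1220811/67526 = -4226709005013/233790340402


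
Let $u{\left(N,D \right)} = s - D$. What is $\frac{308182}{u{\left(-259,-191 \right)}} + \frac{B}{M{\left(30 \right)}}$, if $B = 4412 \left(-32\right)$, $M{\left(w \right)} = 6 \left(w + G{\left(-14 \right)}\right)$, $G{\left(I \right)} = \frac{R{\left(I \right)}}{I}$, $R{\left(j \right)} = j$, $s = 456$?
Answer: $- \frac{17012098}{60171} \approx -282.73$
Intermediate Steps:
$u{\left(N,D \right)} = 456 - D$
$G{\left(I \right)} = 1$ ($G{\left(I \right)} = \frac{I}{I} = 1$)
$M{\left(w \right)} = 6 + 6 w$ ($M{\left(w \right)} = 6 \left(w + 1\right) = 6 \left(1 + w\right) = 6 + 6 w$)
$B = -141184$
$\frac{308182}{u{\left(-259,-191 \right)}} + \frac{B}{M{\left(30 \right)}} = \frac{308182}{456 - -191} - \frac{141184}{6 + 6 \cdot 30} = \frac{308182}{456 + 191} - \frac{141184}{6 + 180} = \frac{308182}{647} - \frac{141184}{186} = 308182 \cdot \frac{1}{647} - \frac{70592}{93} = \frac{308182}{647} - \frac{70592}{93} = - \frac{17012098}{60171}$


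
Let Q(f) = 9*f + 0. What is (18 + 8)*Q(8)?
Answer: 1872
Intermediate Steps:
Q(f) = 9*f
(18 + 8)*Q(8) = (18 + 8)*(9*8) = 26*72 = 1872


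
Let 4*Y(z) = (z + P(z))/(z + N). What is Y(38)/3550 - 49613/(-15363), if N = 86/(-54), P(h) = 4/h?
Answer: 3289583182531/1018618366050 ≈ 3.2295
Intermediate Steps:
N = -43/27 (N = 86*(-1/54) = -43/27 ≈ -1.5926)
Y(z) = (z + 4/z)/(4*(-43/27 + z)) (Y(z) = ((z + 4/z)/(z - 43/27))/4 = ((z + 4/z)/(-43/27 + z))/4 = (z + 4/z)/(4*(-43/27 + z)))
Y(38)/3550 - 49613/(-15363) = ((27/4)*(4 + 38²)/(38*(-43 + 27*38)))/3550 - 49613/(-15363) = ((27/4)*(1/38)*(4 + 1444)/(-43 + 1026))*(1/3550) - 49613*(-1/15363) = ((27/4)*(1/38)*1448/983)*(1/3550) + 49613/15363 = ((27/4)*(1/38)*(1/983)*1448)*(1/3550) + 49613/15363 = (4887/18677)*(1/3550) + 49613/15363 = 4887/66303350 + 49613/15363 = 3289583182531/1018618366050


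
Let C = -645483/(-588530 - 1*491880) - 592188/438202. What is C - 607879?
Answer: -143896633625947147/236718911410 ≈ -6.0788e+5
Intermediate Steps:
C = -178476947757/236718911410 (C = -645483/(-588530 - 491880) - 592188*1/438202 = -645483/(-1080410) - 296094/219101 = -645483*(-1/1080410) - 296094/219101 = 645483/1080410 - 296094/219101 = -178476947757/236718911410 ≈ -0.75396)
C - 607879 = -178476947757/236718911410 - 607879 = -143896633625947147/236718911410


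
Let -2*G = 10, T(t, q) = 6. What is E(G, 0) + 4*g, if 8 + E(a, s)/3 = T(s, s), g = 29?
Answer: 110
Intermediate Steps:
G = -5 (G = -1/2*10 = -5)
E(a, s) = -6 (E(a, s) = -24 + 3*6 = -24 + 18 = -6)
E(G, 0) + 4*g = -6 + 4*29 = -6 + 116 = 110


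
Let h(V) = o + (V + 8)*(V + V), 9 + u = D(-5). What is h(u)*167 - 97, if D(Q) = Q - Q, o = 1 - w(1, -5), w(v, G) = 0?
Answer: 3076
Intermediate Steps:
o = 1 (o = 1 - 1*0 = 1 + 0 = 1)
D(Q) = 0
u = -9 (u = -9 + 0 = -9)
h(V) = 1 + 2*V*(8 + V) (h(V) = 1 + (V + 8)*(V + V) = 1 + (8 + V)*(2*V) = 1 + 2*V*(8 + V))
h(u)*167 - 97 = (1 + 2*(-9)² + 16*(-9))*167 - 97 = (1 + 2*81 - 144)*167 - 97 = (1 + 162 - 144)*167 - 97 = 19*167 - 97 = 3173 - 97 = 3076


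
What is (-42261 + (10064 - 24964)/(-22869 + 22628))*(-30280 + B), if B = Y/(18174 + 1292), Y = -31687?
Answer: 5994830827852167/4691306 ≈ 1.2779e+9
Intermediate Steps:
B = -31687/19466 (B = -31687/(18174 + 1292) = -31687/19466 ≈ -1.6278)
(-42261 + (10064 - 24964)/(-22869 + 22628))*(-30280 + B) = (-42261 + (10064 - 24964)/(-22869 + 22628))*(-30280 - 31687/19466) = (-42261 - 14900/(-241))*(-589462167/19466) = (-42261 - 14900*(-1/241))*(-589462167/19466) = (-42261 + 14900/241)*(-589462167/19466) = -10170001/241*(-589462167/19466) = 5994830827852167/4691306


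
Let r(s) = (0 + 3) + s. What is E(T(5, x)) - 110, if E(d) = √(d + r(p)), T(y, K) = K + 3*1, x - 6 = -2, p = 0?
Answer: -110 + √10 ≈ -106.84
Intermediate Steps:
x = 4 (x = 6 - 2 = 4)
T(y, K) = 3 + K (T(y, K) = K + 3 = 3 + K)
r(s) = 3 + s
E(d) = √(3 + d) (E(d) = √(d + (3 + 0)) = √(d + 3) = √(3 + d))
E(T(5, x)) - 110 = √(3 + (3 + 4)) - 110 = √(3 + 7) - 110 = √10 - 110 = -110 + √10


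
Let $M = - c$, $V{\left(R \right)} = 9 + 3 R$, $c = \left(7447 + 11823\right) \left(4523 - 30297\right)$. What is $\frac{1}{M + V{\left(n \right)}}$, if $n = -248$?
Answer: $\frac{1}{496664245} \approx 2.0134 \cdot 10^{-9}$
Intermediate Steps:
$c = -496664980$ ($c = 19270 \left(-25774\right) = -496664980$)
$M = 496664980$ ($M = \left(-1\right) \left(-496664980\right) = 496664980$)
$\frac{1}{M + V{\left(n \right)}} = \frac{1}{496664980 + \left(9 + 3 \left(-248\right)\right)} = \frac{1}{496664980 + \left(9 - 744\right)} = \frac{1}{496664980 - 735} = \frac{1}{496664245}$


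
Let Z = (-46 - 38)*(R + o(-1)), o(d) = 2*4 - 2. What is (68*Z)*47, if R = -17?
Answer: 2953104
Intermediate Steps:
o(d) = 6 (o(d) = 8 - 2 = 6)
Z = 924 (Z = (-46 - 38)*(-17 + 6) = -84*(-11) = 924)
(68*Z)*47 = (68*924)*47 = 62832*47 = 2953104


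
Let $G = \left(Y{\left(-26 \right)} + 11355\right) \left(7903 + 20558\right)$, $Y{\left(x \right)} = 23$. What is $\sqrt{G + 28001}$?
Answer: $\sqrt{323857259} \approx 17996.0$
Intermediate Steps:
$G = 323829258$ ($G = \left(23 + 11355\right) \left(7903 + 20558\right) = 11378 \cdot 28461 = 323829258$)
$\sqrt{G + 28001} = \sqrt{323829258 + 28001} = \sqrt{323857259}$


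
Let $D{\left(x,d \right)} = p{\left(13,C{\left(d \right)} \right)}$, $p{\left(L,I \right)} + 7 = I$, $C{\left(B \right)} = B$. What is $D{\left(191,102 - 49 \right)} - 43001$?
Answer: $-42955$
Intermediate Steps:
$p{\left(L,I \right)} = -7 + I$
$D{\left(x,d \right)} = -7 + d$
$D{\left(191,102 - 49 \right)} - 43001 = \left(-7 + \left(102 - 49\right)\right) - 43001 = \left(-7 + 53\right) - 43001 = 46 - 43001 = -42955$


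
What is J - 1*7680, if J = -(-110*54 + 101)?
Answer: -1841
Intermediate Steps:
J = 5839 (J = -(-5940 + 101) = -1*(-5839) = 5839)
J - 1*7680 = 5839 - 1*7680 = 5839 - 7680 = -1841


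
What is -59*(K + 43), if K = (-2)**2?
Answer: -2773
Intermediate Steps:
K = 4
-59*(K + 43) = -59*(4 + 43) = -59*47 = -2773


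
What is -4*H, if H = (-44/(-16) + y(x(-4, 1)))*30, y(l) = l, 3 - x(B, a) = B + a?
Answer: -1050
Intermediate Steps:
x(B, a) = 3 - B - a (x(B, a) = 3 - (B + a) = 3 + (-B - a) = 3 - B - a)
H = 525/2 (H = (-44/(-16) + (3 - 1*(-4) - 1*1))*30 = (-44*(-1/16) + (3 + 4 - 1))*30 = (11/4 + 6)*30 = (35/4)*30 = 525/2 ≈ 262.50)
-4*H = -4*525/2 = -1050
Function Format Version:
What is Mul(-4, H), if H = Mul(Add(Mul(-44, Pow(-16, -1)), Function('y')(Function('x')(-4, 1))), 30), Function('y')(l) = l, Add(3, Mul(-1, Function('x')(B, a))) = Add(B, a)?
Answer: -1050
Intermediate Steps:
Function('x')(B, a) = Add(3, Mul(-1, B), Mul(-1, a)) (Function('x')(B, a) = Add(3, Mul(-1, Add(B, a))) = Add(3, Add(Mul(-1, B), Mul(-1, a))) = Add(3, Mul(-1, B), Mul(-1, a)))
H = Rational(525, 2) (H = Mul(Add(Mul(-44, Pow(-16, -1)), Add(3, Mul(-1, -4), Mul(-1, 1))), 30) = Mul(Add(Mul(-44, Rational(-1, 16)), Add(3, 4, -1)), 30) = Mul(Add(Rational(11, 4), 6), 30) = Mul(Rational(35, 4), 30) = Rational(525, 2) ≈ 262.50)
Mul(-4, H) = Mul(-4, Rational(525, 2)) = -1050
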